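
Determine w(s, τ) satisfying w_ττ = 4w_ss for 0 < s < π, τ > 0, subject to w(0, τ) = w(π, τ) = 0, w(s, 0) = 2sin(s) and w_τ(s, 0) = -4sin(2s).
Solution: Separating variables: w = Σ [A_n cos(ω_n τ) + B_n sin(ω_n τ)] sin(ns), ω_n = 2n. From ICs (B_n = velocity coefficient / ω_n): A_1=2, B_2=-1.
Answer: w(s, τ) = 2sin(s)cos(2τ) - sin(2s)sin(4τ)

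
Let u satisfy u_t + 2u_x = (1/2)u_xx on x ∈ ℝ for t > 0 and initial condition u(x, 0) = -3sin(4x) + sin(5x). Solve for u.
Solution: Change to a moving frame: let η = x - 2t, σ = t and write u(x,t) = w(η,σ).
By the chain rule u_t = w_σ - 2w_η, u_x = w_η, u_xx = w_ηη.
Then u_t + 2u_x = w_σ: the advection term cancels and the PDE becomes the heat equation w_σ = (1/2)w_ηη on η ∈ ℝ.
Initial data: w(η,0) = u(η,0) = -3sin(4η) + sin(5η).
On η ∈ ℝ each mode satisfies (sin(nη))″ = -n² sin(nη), so exp(-n²σ/2) sin(nη) solves the heat equation; by superposition w(η,σ) = Σ c_n exp(-n²σ/2) sin(nη).
Reading off the coefficients: c_4=-3, c_5=1, so w(η,σ) = -3exp(-8σ)sin(4η) + exp(-25σ/2)sin(5η).
Substituting back η = x - 2t, σ = t: u(x,t) = w(x - 2t, t).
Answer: u(x, t) = 3exp(-8t)sin(8t - 4x) - exp(-25t/2)sin(10t - 5x)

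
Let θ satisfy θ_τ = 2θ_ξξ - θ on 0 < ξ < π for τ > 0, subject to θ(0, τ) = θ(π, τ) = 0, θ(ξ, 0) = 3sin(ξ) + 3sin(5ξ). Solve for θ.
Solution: Substitute θ = exp(-τ)u, i.e. u = exp(τ)θ.
By the product rule, θ_τ = exp(-τ)(u_τ - u), θ_ξξ = exp(-τ)u_ξξ.
Substituting into the PDE and dividing by exp(-τ): u_τ - u = 2u_ξξ - u.
The lower-order terms cancel, leaving the standard heat equation u_τ = 2u_ξξ.
Initial data for u: u(ξ,0) = θ(ξ,0) = 3sin(ξ) + 3sin(5ξ). The boundary conditions carry over: u(0,τ) = u(π,τ) = 0.
Solve for u:
  Using separation of variables u = X(ξ)G(τ):
  Eigenfunctions: sin(nξ), n = 1, 2, 3, ...
  General solution: u(ξ, τ) = Σ c_n sin(nξ) exp(-2n² τ)
  Matching u(ξ,0) = 3sin(ξ) + 3sin(5ξ) term by term: c_1=3, c_5=3.
Hence u(ξ,τ) = 3exp(-2τ)sin(ξ) + 3exp(-50τ)sin(5ξ).
Transform back: θ(ξ,τ) = exp(-τ)u(ξ,τ).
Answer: θ(ξ, τ) = 3exp(-3τ)sin(ξ) + 3exp(-51τ)sin(5ξ)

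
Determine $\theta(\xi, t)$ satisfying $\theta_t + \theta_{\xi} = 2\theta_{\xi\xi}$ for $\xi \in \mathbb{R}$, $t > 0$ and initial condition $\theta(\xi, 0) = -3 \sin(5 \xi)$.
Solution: Change to a moving frame: let $\eta = \xi - t$, $\sigma = t$ and write $\theta(\xi,t) = u(\eta,\sigma)$.
By the chain rule $\theta_t = u_{\sigma} - u_{\eta}$, $\theta_{\xi} = u_{\eta}$, $\theta_{\xi\xi} = u_{\eta\eta}$.
Then $\theta_t + \theta_{\xi} = u_{\sigma}$: the advection term cancels and the PDE becomes the heat equation $u_{\sigma} = 2u_{\eta\eta}$ on $\eta \in \mathbb{R}$.
Initial data: $u(\eta,0) = \theta(\eta,0) = -3 \sin(5 \eta)$.
On $\eta \in \mathbb{R}$ each mode satisfies $(\sin(n\eta))'' = -n^2 \sin(n\eta)$, so $e^{-2n^2\sigma} \sin(n\eta)$ solves the heat equation; by superposition $u(\eta,\sigma) = \sum c_n e^{-2n^2\sigma} \sin(n\eta)$.
Reading off the coefficients: $c_5=-3$, so $u(\eta,\sigma) = -3 e^{-50 \sigma} \sin(5 \eta)$.
Substituting back $\eta = \xi - t$, $\sigma = t$: $\theta(\xi,t) = u(\xi - t, t)$.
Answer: $\theta(\xi, t) = -3 e^{-50 t} \sin(5 \xi - 5 t)$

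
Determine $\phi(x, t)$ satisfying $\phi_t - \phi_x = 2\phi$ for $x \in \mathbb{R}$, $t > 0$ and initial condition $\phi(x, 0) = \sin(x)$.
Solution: Substitute $\phi = e^{2t}u$.
Then $\phi_t = e^{2t}(u_t + 2u)$, $\phi_x = e^{2t}u_x$; substituting and dividing by $e^{2t}$, the lower-order terms cancel: $u_t - u_x = 0$ (standard advection equation).
Data for $u$: $u(x,0) = \phi(x,0) = \sin(x)$.
By characteristics ($dx/dt = -1$), $u(x,t) = f(x + t)$ with $f = u( \cdot , 0)$.
So $u(x,t) = \sin(t + x)$, and $\phi(x,t) = e^{2t}u(x,t)$.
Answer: $\phi(x, t) = e^{2 t} \sin(t + x)$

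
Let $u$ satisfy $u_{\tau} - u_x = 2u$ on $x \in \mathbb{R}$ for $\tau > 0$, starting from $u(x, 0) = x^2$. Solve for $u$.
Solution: Substitute $u = e^{2\tau}w$, i.e. $w = e^{-2\tau}u$.
By the product rule, $u_{\tau} = e^{2\tau}(w_{\tau} + 2w)$, $u_x = e^{2\tau}w_x$.
Substituting into the PDE and dividing by $e^{2\tau}$: $w_{\tau} + 2w - w_x = 2w$.
The lower-order terms cancel, leaving the standard advection equation $w_{\tau} - w_x = 0$.
Initial data for $w$: $w(x,0) = u(x,0) = x^2$.
Solve for $w$:
  By method of characteristics (waves move left with speed 1):
  Along characteristics $x + \tau =$ const, $w$ is constant, so $w(x,\tau) = f(x + \tau)$ with $f = w( \cdot , 0)$.
Hence $w(x,\tau) = x^2 + 2 x \tau + \tau^2$.
Transform back: $u(x,\tau) = e^{2\tau}w(x,\tau)$.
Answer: $u(x, \tau) = \tau^2 e^{2 \tau} + 2 \tau x e^{2 \tau} + x^2 e^{2 \tau}$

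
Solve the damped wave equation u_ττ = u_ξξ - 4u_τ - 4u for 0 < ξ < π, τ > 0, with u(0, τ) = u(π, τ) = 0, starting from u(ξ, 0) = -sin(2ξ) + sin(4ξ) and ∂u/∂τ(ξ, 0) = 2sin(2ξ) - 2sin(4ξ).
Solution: Substitute u = exp(-2τ)w, i.e. w = exp(2τ)u.
By the product rule, u_τ = exp(-2τ)(w_τ - 2w), u_ττ = exp(-2τ)(w_ττ - 4w_τ + 4w), u_ξξ = exp(-2τ)w_ξξ.
Substituting into the PDE and dividing by exp(-2τ): w_ττ - 4w_τ + 4w = w_ξξ - 4(w_τ - 2w) - 4w.
The lower-order terms cancel, leaving the standard wave equation w_ττ = w_ξξ.
Initial data for w: w(ξ,0) = u(ξ,0) = -sin(2ξ) + sin(4ξ); w_τ(ξ,0) = u_τ(ξ,0) + 2u(ξ,0) = 0. The boundary conditions carry over: w(0,τ) = w(π,τ) = 0.
Solve for w:
  Using separation of variables w = X(ξ)T(τ):
  Eigenfunctions: sin(nξ), n = 1, 2, 3, ...
  General solution: w(ξ, τ) = Σ [A_n cos(n τ) + B_n sin(n τ)] sin(nξ)
  From w(ξ,0) = -sin(2ξ) + sin(4ξ): A_2=-1, A_4=1. From w_τ(ξ,0) = 0: all B_n = 0.
Hence w(ξ,τ) = -sin(2ξ)cos(2τ) + sin(4ξ)cos(4τ).
Transform back: u(ξ,τ) = exp(-2τ)w(ξ,τ).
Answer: u(ξ, τ) = -exp(-2τ)sin(2ξ)cos(2τ) + exp(-2τ)sin(4ξ)cos(4τ)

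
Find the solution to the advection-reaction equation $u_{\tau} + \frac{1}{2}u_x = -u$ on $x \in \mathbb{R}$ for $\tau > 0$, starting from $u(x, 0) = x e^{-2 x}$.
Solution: Substitute $u = e^{-2x}w$, i.e. $w = e^{2x}u$.
By the product rule, $u_x = e^{-2x}(w_x - 2w)$, $u_{\tau} = e^{-2x}w_{\tau}$.
Substituting into the PDE and dividing by $e^{-2x}$: $w_{\tau} + \frac{1}{2}(w_x - 2w) = -w$.
The lower-order terms cancel, leaving the standard advection equation $w_{\tau} + \frac{1}{2}w_x = 0$.
Initial data for $w$: $w(x,0) = e^{2x}u(x,0) = x$.
Solve for $w$:
  By method of characteristics (waves move right with speed 1/2):
  Along characteristics $x - \frac{1}{2}\tau =$ const, $w$ is constant, so $w(x,\tau) = f(x - \frac{1}{2}\tau)$ with $f = w( \cdot , 0)$.
Hence $w(x,\tau) = x - \frac{1}{2} \tau$.
Transform back: $u(x,\tau) = e^{-2x}w(x,\tau)$.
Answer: $u(x, \tau) = -\frac{1}{2} \tau e^{-2 x} + x e^{-2 x}$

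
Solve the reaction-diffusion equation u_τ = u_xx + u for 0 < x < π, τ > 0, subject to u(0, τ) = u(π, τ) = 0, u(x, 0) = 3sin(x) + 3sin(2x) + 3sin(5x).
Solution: Substitute u = exp(τ)w, i.e. w = exp(-τ)u.
By the product rule, u_τ = exp(τ)(w_τ + w), u_xx = exp(τ)w_xx.
Substituting into the PDE and dividing by exp(τ): w_τ + w = w_xx + w.
The lower-order terms cancel, leaving the standard heat equation w_τ = w_xx.
Initial data for w: w(x,0) = u(x,0) = 3sin(x) + 3sin(2x) + 3sin(5x). The boundary conditions carry over: w(0,τ) = w(π,τ) = 0.
Solve for w:
  Using separation of variables w = X(x)T(τ):
  Eigenfunctions: sin(nx), n = 1, 2, 3, ...
  General solution: w(x, τ) = Σ c_n sin(nx) exp(-n² τ)
  Matching w(x,0) = 3sin(x) + 3sin(2x) + 3sin(5x) term by term: c_1=3, c_2=3, c_5=3.
Hence w(x,τ) = 3exp(-τ)sin(x) + 3exp(-4τ)sin(2x) + 3exp(-25τ)sin(5x).
Transform back: u(x,τ) = exp(τ)w(x,τ).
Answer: u(x, τ) = 3sin(x) + 3exp(-3τ)sin(2x) + 3exp(-24τ)sin(5x)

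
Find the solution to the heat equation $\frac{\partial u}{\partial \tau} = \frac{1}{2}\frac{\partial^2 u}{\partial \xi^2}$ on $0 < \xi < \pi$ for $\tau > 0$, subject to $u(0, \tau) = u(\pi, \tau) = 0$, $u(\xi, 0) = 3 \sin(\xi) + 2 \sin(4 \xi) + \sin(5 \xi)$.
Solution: Using separation of variables $u = X(\xi)T(\tau)$:
Eigenfunctions: $\sin(n\xi)$, $n = 1, 2, 3, \ldots$
General solution: $u(\xi, \tau) = \sum c_n \sin(n\xi) e^{-n^2 \tau/2}$
Matching $u(\xi,0) = 3 \sin(\xi) + 2 \sin(4 \xi) + \sin(5 \xi)$ term by term: $c_1=3, c_4=2, c_5=1$.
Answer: $u(\xi, \tau) = 2 e^{-8 \tau} \sin(4 \xi) + 3 e^{-\tau/2} \sin(\xi) + e^{-25 \tau/2} \sin(5 \xi)$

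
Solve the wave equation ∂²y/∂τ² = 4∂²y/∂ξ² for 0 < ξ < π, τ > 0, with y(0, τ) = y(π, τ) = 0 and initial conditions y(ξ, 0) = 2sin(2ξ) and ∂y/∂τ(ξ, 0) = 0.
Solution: Separating variables: y = Σ [A_n cos(ω_n τ) + B_n sin(ω_n τ)] sin(nξ), ω_n = 2n. From ICs: A_2=2.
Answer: y(ξ, τ) = 2sin(2ξ)cos(4τ)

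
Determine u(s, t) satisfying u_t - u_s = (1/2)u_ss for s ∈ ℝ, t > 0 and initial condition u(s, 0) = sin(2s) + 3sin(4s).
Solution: Change to a moving frame: let η = s + t, σ = t and write u(s,t) = w(η,σ).
By the chain rule u_t = w_σ + w_η, u_s = w_η, u_ss = w_ηη.
Then u_t - u_s = w_σ: the advection term cancels and the PDE becomes the heat equation w_σ = (1/2)w_ηη on η ∈ ℝ.
Initial data: w(η,0) = u(η,0) = sin(2η) + 3sin(4η).
On η ∈ ℝ each mode satisfies (sin(nη))″ = -n² sin(nη), so exp(-n²σ/2) sin(nη) solves the heat equation; by superposition w(η,σ) = Σ c_n exp(-n²σ/2) sin(nη).
Reading off the coefficients: c_2=1, c_4=3, so w(η,σ) = exp(-2σ)sin(2η) + 3exp(-8σ)sin(4η).
Substituting back η = s + t, σ = t: u(s,t) = w(s + t, t).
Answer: u(s, t) = exp(-2t)sin(2s + 2t) + 3exp(-8t)sin(4s + 4t)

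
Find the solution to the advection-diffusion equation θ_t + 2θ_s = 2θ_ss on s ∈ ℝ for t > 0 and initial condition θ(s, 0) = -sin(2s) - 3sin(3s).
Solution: Moving frame: η = s - 2t, σ = t, θ = u(η,σ), so θ_t = u_σ - 2u_η and θ_ss = u_ηη.
Hence θ_t + 2θ_s = u_σ and the PDE becomes the heat equation u_σ = 2u_ηη on η ∈ ℝ.
Initial data: u(η,0) = θ(η,0) = -sin(2η) - 3sin(3η). Each mode sin(nη) decays as exp(-2n²σ) on ℝ, so u(η,σ) = Σ c_n exp(-2n²σ) sin(nη) with c_2=-1, c_3=-3: u(η,σ) = -exp(-8σ)sin(2η) - 3exp(-18σ)sin(3η).
Substituting back: θ(s,t) = u(s - 2t, t).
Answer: θ(s, t) = -exp(-8t)sin(2s - 4t) - 3exp(-18t)sin(3s - 6t)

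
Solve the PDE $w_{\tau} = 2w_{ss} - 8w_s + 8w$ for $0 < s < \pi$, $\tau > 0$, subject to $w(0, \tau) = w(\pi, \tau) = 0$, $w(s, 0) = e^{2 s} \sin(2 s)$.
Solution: Substitute $w = e^{2s}u$.
Then $w_s = e^{2s}(u_s + 2u)$, $w_{ss} = e^{2s}(u_{ss} + 4u_s + 4u)$, $w_{\tau} = e^{2s}u_{\tau}$; substituting and dividing by $e^{2s}$, the lower-order terms cancel: $u_{\tau} = 2u_{ss}$ (standard heat equation).
Data for $u$: $u(s,0) = e^{-2s}w(s,0) = \sin(2 s)$. The boundary conditions carry over: $u(0,\tau) = u(\pi,\tau) = 0$.
Separating variables: $u = \sum c_n e^{-2n^2\tau} \sin(ns)$. From $u(s,0) = \sin(2 s)$: $c_2=1$.
So $u(s,\tau) = e^{-8 \tau} \sin(2 s)$, and $w(s,\tau) = e^{2s}u(s,\tau)$.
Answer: $w(s, \tau) = e^{-8 \tau} e^{2 s} \sin(2 s)$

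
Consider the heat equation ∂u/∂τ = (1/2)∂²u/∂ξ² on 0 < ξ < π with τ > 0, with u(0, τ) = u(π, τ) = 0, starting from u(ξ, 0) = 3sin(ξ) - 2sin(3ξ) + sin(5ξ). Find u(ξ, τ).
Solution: Separating variables: u = Σ c_n exp(-n²τ/2) sin(nξ). From u(ξ,0) = 3sin(ξ) - 2sin(3ξ) + sin(5ξ): c_1=3, c_3=-2, c_5=1.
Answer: u(ξ, τ) = 3exp(-τ/2)sin(ξ) - 2exp(-9τ/2)sin(3ξ) + exp(-25τ/2)sin(5ξ)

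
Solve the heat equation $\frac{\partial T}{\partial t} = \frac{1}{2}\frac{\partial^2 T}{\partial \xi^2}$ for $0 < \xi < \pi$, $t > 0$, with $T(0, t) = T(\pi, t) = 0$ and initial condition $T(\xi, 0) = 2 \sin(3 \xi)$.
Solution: Separating variables: $T = \sum c_n e^{-n^2t/2} \sin(n\xi)$. From $T(\xi,0) = 2 \sin(3 \xi)$: $c_3=2$.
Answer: $T(\xi, t) = 2 e^{-9 t/2} \sin(3 \xi)$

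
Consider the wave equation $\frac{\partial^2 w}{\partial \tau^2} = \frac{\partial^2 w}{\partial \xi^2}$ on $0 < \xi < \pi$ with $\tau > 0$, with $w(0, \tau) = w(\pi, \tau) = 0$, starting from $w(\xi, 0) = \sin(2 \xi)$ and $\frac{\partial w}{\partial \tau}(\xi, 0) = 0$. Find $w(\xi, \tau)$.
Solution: Using separation of variables $w = X(\xi)T(\tau)$:
Eigenfunctions: $\sin(n\xi)$, $n = 1, 2, 3, \ldots$
General solution: $w(\xi, \tau) = \sum [A_n \cos(n \tau) + B_n \sin(n \tau)] \sin(n\xi)$
From $w(\xi,0) = \sin(2 \xi)$: $A_2=1$. From $w_{\tau}(\xi,0) = 0$: all $B_n = 0$.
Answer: $w(\xi, \tau) = \sin(2 \xi) \cos(2 \tau)$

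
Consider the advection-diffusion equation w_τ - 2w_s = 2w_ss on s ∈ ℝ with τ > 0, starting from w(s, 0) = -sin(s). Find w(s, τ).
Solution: Change to a moving frame: let η = s + 2τ, σ = τ and write w(s,τ) = u(η,σ).
By the chain rule w_τ = u_σ + 2u_η, w_s = u_η, w_ss = u_ηη.
Then w_τ - 2w_s = u_σ: the advection term cancels and the PDE becomes the heat equation u_σ = 2u_ηη on η ∈ ℝ.
Initial data: u(η,0) = w(η,0) = -sin(η).
On η ∈ ℝ each mode satisfies (sin(nη))″ = -n² sin(nη), so exp(-2n²σ) sin(nη) solves the heat equation; by superposition u(η,σ) = Σ c_n exp(-2n²σ) sin(nη).
Reading off the coefficients: c_1=-1, so u(η,σ) = -exp(-2σ)sin(η).
Substituting back η = s + 2τ, σ = τ: w(s,τ) = u(s + 2τ, τ).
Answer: w(s, τ) = -exp(-2τ)sin(s + 2τ)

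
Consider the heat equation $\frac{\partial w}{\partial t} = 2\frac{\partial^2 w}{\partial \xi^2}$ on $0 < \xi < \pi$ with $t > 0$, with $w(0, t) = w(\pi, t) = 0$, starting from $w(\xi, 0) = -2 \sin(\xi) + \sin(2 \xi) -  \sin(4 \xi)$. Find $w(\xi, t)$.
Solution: Separating variables: $w = \sum c_n e^{-2n^2t} \sin(n\xi)$. From $w(\xi,0) = -2 \sin(\xi) + \sin(2 \xi) - \sin(4 \xi)$: $c_1=-2, c_2=1, c_4=-1$.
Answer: $w(\xi, t) = -2 e^{-2 t} \sin(\xi) + e^{-8 t} \sin(2 \xi) -  e^{-32 t} \sin(4 \xi)$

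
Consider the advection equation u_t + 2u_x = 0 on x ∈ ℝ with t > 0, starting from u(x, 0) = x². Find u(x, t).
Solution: By characteristics (dx/dt = 2), u(x,t) = f(x - 2t) with f = u(·, 0).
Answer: u(x, t) = 4t² - 4tx + x²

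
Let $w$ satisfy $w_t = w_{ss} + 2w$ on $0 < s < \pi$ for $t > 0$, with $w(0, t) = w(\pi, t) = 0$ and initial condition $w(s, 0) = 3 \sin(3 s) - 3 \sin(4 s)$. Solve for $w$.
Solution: Substitute $w = e^{2t}u$.
Then $w_t = e^{2t}(u_t + 2u)$, $w_{ss} = e^{2t}u_{ss}$; substituting and dividing by $e^{2t}$, the lower-order terms cancel: $u_t = u_{ss}$ (standard heat equation).
Data for $u$: $u(s,0) = w(s,0) = 3 \sin(3 s) - 3 \sin(4 s)$. The boundary conditions carry over: $u(0,t) = u(\pi,t) = 0$.
Separating variables: $u = \sum c_n e^{-n^2t} \sin(ns)$. From $u(s,0) = 3 \sin(3 s) - 3 \sin(4 s)$: $c_3=3, c_4=-3$.
So $u(s,t) = 3 e^{-9 t} \sin(3 s) - 3 e^{-16 t} \sin(4 s)$, and $w(s,t) = e^{2t}u(s,t)$.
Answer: $w(s, t) = 3 e^{-7 t} \sin(3 s) - 3 e^{-14 t} \sin(4 s)$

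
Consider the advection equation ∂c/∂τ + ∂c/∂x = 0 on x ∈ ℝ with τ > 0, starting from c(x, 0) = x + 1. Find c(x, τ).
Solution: By method of characteristics (waves move right with speed 1):
Along characteristics x - τ = const, c is constant, so c(x,τ) = f(x - τ) with f = c(·, 0).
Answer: c(x, τ) = x - τ + 1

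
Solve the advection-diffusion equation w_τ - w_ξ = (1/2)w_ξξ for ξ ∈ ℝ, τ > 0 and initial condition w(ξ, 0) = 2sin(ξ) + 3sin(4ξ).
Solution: Moving frame: η = ξ + τ, σ = τ, w = u(η,σ), so w_τ = u_σ + u_η and w_ξξ = u_ηη.
Hence w_τ - w_ξ = u_σ and the PDE becomes the heat equation u_σ = (1/2)u_ηη on η ∈ ℝ.
Initial data: u(η,0) = w(η,0) = 2sin(η) + 3sin(4η). Each mode sin(nη) decays as exp(-n²σ/2) on ℝ, so u(η,σ) = Σ c_n exp(-n²σ/2) sin(nη) with c_1=2, c_4=3: u(η,σ) = 3exp(-8σ)sin(4η) + 2exp(-σ/2)sin(η).
Substituting back: w(ξ,τ) = u(ξ + τ, τ).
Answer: w(ξ, τ) = 3exp(-8τ)sin(4ξ + 4τ) + 2exp(-τ/2)sin(ξ + τ)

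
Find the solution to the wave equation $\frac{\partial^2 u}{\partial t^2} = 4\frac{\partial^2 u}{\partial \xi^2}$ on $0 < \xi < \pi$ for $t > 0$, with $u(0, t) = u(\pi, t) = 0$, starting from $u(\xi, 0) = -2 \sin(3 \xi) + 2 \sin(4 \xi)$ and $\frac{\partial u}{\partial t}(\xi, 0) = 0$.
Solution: Separating variables: $u = \sum [A_n \cos(\omega_n t) + B_n \sin(\omega_n t)] \sin(n\xi)$, $\omega_n = 2n$. From ICs: $A_3=-2, A_4=2$.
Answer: $u(\xi, t) = -2 \sin(3 \xi) \cos(6 t) + 2 \sin(4 \xi) \cos(8 t)$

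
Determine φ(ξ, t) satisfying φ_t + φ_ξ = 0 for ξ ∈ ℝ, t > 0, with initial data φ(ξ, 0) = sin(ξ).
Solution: By characteristics (dξ/dt = 1), φ(ξ,t) = f(ξ - t) with f = φ(·, 0).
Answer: φ(ξ, t) = -sin(t - ξ)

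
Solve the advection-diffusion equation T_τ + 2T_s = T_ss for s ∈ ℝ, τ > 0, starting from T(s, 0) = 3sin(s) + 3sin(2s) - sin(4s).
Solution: Moving frame: η = s - 2τ, σ = τ, T = u(η,σ), so T_τ = u_σ - 2u_η and T_ss = u_ηη.
Hence T_τ + 2T_s = u_σ and the PDE becomes the heat equation u_σ = u_ηη on η ∈ ℝ.
Initial data: u(η,0) = T(η,0) = 3sin(η) + 3sin(2η) - sin(4η). Each mode sin(nη) decays as exp(-n²σ) on ℝ, so u(η,σ) = Σ c_n exp(-n²σ) sin(nη) with c_1=3, c_2=3, c_4=-1: u(η,σ) = 3exp(-σ)sin(η) + 3exp(-4σ)sin(2η) - exp(-16σ)sin(4η).
Substituting back: T(s,τ) = u(s - 2τ, τ).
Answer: T(s, τ) = 3exp(-τ)sin(s - 2τ) + 3exp(-4τ)sin(2s - 4τ) - exp(-16τ)sin(4s - 8τ)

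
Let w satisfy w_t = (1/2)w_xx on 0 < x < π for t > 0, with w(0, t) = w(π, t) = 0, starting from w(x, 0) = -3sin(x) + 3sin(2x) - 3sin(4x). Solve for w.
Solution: Separating variables: w = Σ c_n exp(-n²t/2) sin(nx). From w(x,0) = -3sin(x) + 3sin(2x) - 3sin(4x): c_1=-3, c_2=3, c_4=-3.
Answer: w(x, t) = 3exp(-2t)sin(2x) - 3exp(-8t)sin(4x) - 3exp(-t/2)sin(x)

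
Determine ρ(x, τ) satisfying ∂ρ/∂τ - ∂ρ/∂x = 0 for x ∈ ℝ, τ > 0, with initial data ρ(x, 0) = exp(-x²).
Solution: By method of characteristics (waves move left with speed 1):
Along characteristics x + τ = const, ρ is constant, so ρ(x,τ) = f(x + τ) with f = ρ(·, 0).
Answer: ρ(x, τ) = exp(-(x + τ)²)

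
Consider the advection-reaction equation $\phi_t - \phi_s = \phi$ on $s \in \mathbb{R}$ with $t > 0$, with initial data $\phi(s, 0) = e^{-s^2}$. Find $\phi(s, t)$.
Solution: Substitute $\phi = e^{t}u$.
Then $\phi_t = e^{t}(u_t + u)$, $\phi_s = e^{t}u_s$; substituting and dividing by $e^{t}$, the lower-order terms cancel: $u_t - u_s = 0$ (standard advection equation).
Data for $u$: $u(s,0) = \phi(s,0) = e^{-s^2}$.
By characteristics ($ds/dt = -1$), $u(s,t) = f(s + t)$ with $f = u( \cdot , 0)$.
So $u(s,t) = e^{-(s + t)^2}$, and $\phi(s,t) = e^{t}u(s,t)$.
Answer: $\phi(s, t) = e^{t} e^{-(s + t)^2}$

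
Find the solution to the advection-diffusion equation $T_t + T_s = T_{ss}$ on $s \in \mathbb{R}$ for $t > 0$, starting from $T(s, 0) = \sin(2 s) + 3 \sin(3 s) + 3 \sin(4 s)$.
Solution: Moving frame: $\eta = s - t$, $\sigma = t$, $T = u(\eta,\sigma)$, so $T_t = u_{\sigma} - u_{\eta}$ and $T_{ss} = u_{\eta\eta}$.
Hence $T_t + T_s = u_{\sigma}$ and the PDE becomes the heat equation $u_{\sigma} = u_{\eta\eta}$ on $\eta \in \mathbb{R}$.
Initial data: $u(\eta,0) = T(\eta,0) = \sin(2 \eta) + 3 \sin(3 \eta) + 3 \sin(4 \eta)$. Each mode $\sin(n\eta)$ decays as $e^{-n^2\sigma}$ on $\mathbb{R}$, so $u(\eta,\sigma) = \sum c_n e^{-n^2\sigma} \sin(n\eta)$ with $c_2=1, c_3=3, c_4=3$: $u(\eta,\sigma) = e^{-4 \sigma} \sin(2 \eta) + 3 e^{-9 \sigma} \sin(3 \eta) + 3 e^{-16 \sigma} \sin(4 \eta)$.
Substituting back: $T(s,t) = u(s - t, t)$.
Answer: $T(s, t) = e^{-4 t} \sin(2 s - 2 t) + 3 e^{-9 t} \sin(3 s - 3 t) + 3 e^{-16 t} \sin(4 s - 4 t)$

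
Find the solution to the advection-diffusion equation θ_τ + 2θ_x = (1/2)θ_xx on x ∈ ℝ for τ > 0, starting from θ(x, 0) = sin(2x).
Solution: Change to a moving frame: let η = x - 2τ, σ = τ and write θ(x,τ) = u(η,σ).
By the chain rule θ_τ = u_σ - 2u_η, θ_x = u_η, θ_xx = u_ηη.
Then θ_τ + 2θ_x = u_σ: the advection term cancels and the PDE becomes the heat equation u_σ = (1/2)u_ηη on η ∈ ℝ.
Initial data: u(η,0) = θ(η,0) = sin(2η).
On η ∈ ℝ each mode satisfies (sin(nη))″ = -n² sin(nη), so exp(-n²σ/2) sin(nη) solves the heat equation; by superposition u(η,σ) = Σ c_n exp(-n²σ/2) sin(nη).
Reading off the coefficients: c_2=1, so u(η,σ) = exp(-2σ)sin(2η).
Substituting back η = x - 2τ, σ = τ: θ(x,τ) = u(x - 2τ, τ).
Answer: θ(x, τ) = exp(-2τ)sin(2x - 4τ)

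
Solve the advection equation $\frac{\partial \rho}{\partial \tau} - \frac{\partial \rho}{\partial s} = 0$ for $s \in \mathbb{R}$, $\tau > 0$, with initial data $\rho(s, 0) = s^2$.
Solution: By characteristics ($ds/d\tau = -1$), $\rho(s,\tau) = f(s + \tau)$ with $f = \rho( \cdot , 0)$.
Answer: $\rho(s, \tau) = \tau^2 + 2 \tau s + s^2$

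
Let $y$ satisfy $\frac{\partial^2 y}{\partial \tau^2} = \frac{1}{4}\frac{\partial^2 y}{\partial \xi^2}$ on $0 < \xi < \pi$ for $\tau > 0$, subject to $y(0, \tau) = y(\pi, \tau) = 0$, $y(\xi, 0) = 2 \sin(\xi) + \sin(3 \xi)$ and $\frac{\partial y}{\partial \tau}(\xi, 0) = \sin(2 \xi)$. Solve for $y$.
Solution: Using separation of variables $y = X(\xi)T(\tau)$:
Eigenfunctions: $\sin(n\xi)$, $n = 1, 2, 3, \ldots$
General solution: $y(\xi, \tau) = \sum [A_n \cos(n \tau/2) + B_n \sin(n \tau/2)] \sin(n\xi)$
From $y(\xi,0) = 2 \sin(\xi) + \sin(3 \xi)$: $A_1=2, A_3=1$. From $y_{\tau}(\xi,0) = \sin(2 \xi)$, using $y_{\tau}(\xi,0) = \sum \omega_n B_n \sin(n\xi)$ with $\omega_n = n/2$: $B_2 = 1/1 = 1$.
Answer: $y(\xi, \tau) = \sin(\tau) \sin(2 \xi) + 2 \sin(\xi) \cos(\tau/2) + \sin(3 \xi) \cos(3 \tau/2)$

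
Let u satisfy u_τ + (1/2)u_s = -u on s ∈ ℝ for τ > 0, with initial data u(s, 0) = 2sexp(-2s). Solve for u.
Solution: Substitute u = exp(-2s)w.
Then u_s = exp(-2s)(w_s - 2w), u_τ = exp(-2s)w_τ; substituting and dividing by exp(-2s), the lower-order terms cancel: w_τ + (1/2)w_s = 0 (standard advection equation).
Data for w: w(s,0) = exp(2s)u(s,0) = 2s.
By characteristics (ds/dτ = 1/2), w(s,τ) = f(s - (1/2)τ) with f = w(·, 0).
So w(s,τ) = 2s - τ, and u(s,τ) = exp(-2s)w(s,τ).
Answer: u(s, τ) = 2sexp(-2s) - τexp(-2s)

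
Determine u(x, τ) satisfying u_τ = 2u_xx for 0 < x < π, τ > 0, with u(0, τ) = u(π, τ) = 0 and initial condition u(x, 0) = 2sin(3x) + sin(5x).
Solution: Separating variables: u = Σ c_n exp(-2n²τ) sin(nx). From u(x,0) = 2sin(3x) + sin(5x): c_3=2, c_5=1.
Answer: u(x, τ) = 2exp(-18τ)sin(3x) + exp(-50τ)sin(5x)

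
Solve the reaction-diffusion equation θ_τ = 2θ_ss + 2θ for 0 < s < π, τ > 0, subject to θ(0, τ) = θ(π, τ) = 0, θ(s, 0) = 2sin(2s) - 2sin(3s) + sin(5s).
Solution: Substitute θ = exp(2τ)u.
Then θ_τ = exp(2τ)(u_τ + 2u), θ_ss = exp(2τ)u_ss; substituting and dividing by exp(2τ), the lower-order terms cancel: u_τ = 2u_ss (standard heat equation).
Data for u: u(s,0) = θ(s,0) = 2sin(2s) - 2sin(3s) + sin(5s). The boundary conditions carry over: u(0,τ) = u(π,τ) = 0.
Separating variables: u = Σ c_n exp(-2n²τ) sin(ns). From u(s,0) = 2sin(2s) - 2sin(3s) + sin(5s): c_2=2, c_3=-2, c_5=1.
So u(s,τ) = 2exp(-8τ)sin(2s) - 2exp(-18τ)sin(3s) + exp(-50τ)sin(5s), and θ(s,τ) = exp(2τ)u(s,τ).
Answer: θ(s, τ) = 2exp(-6τ)sin(2s) - 2exp(-16τ)sin(3s) + exp(-48τ)sin(5s)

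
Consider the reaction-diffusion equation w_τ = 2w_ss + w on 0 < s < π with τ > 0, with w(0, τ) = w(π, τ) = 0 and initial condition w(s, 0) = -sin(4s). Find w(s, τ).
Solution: Substitute w = exp(τ)u.
Then w_τ = exp(τ)(u_τ + u), w_ss = exp(τ)u_ss; substituting and dividing by exp(τ), the lower-order terms cancel: u_τ = 2u_ss (standard heat equation).
Data for u: u(s,0) = w(s,0) = -sin(4s). The boundary conditions carry over: u(0,τ) = u(π,τ) = 0.
Separating variables: u = Σ c_n exp(-2n²τ) sin(ns). From u(s,0) = -sin(4s): c_4=-1.
So u(s,τ) = -exp(-32τ)sin(4s), and w(s,τ) = exp(τ)u(s,τ).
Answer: w(s, τ) = -exp(-31τ)sin(4s)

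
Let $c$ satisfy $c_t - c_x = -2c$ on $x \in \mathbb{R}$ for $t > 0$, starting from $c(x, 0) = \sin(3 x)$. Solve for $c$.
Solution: Substitute $c = e^{-2t}u$.
Then $c_t = e^{-2t}(u_t - 2u)$, $c_x = e^{-2t}u_x$; substituting and dividing by $e^{-2t}$, the lower-order terms cancel: $u_t - u_x = 0$ (standard advection equation).
Data for $u$: $u(x,0) = c(x,0) = \sin(3 x)$.
By characteristics ($dx/dt = -1$), $u(x,t) = f(x + t)$ with $f = u( \cdot , 0)$.
So $u(x,t) = \sin(3 t + 3 x)$, and $c(x,t) = e^{-2t}u(x,t)$.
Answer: $c(x, t) = e^{-2 t} \sin(3 t + 3 x)$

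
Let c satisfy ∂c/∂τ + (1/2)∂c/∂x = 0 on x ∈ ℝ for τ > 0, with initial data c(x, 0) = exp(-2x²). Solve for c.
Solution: By characteristics (dx/dτ = 1/2), c(x,τ) = f(x - (1/2)τ) with f = c(·, 0).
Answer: c(x, τ) = exp(-2(x - τ/2)²)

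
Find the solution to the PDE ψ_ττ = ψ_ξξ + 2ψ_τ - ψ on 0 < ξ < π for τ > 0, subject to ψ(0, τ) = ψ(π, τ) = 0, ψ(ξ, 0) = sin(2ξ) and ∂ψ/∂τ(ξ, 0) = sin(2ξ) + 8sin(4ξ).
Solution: Substitute ψ = exp(τ)u, i.e. u = exp(-τ)ψ.
By the product rule, ψ_τ = exp(τ)(u_τ + u), ψ_ττ = exp(τ)(u_ττ + 2u_τ + u), ψ_ξξ = exp(τ)u_ξξ.
Substituting into the PDE and dividing by exp(τ): u_ττ + 2u_τ + u = u_ξξ + 2(u_τ + u) - u.
The lower-order terms cancel, leaving the standard wave equation u_ττ = u_ξξ.
Initial data for u: u(ξ,0) = ψ(ξ,0) = sin(2ξ); u_τ(ξ,0) = ψ_τ(ξ,0) - ψ(ξ,0) = 8sin(4ξ). The boundary conditions carry over: u(0,τ) = u(π,τ) = 0.
Solve for u:
  Using separation of variables u = X(ξ)T(τ):
  Eigenfunctions: sin(nξ), n = 1, 2, 3, ...
  General solution: u(ξ, τ) = Σ [A_n cos(n τ) + B_n sin(n τ)] sin(nξ)
  From u(ξ,0) = sin(2ξ): A_2=1. From u_τ(ξ,0) = 8sin(4ξ), using u_τ(ξ,0) = Σ ω_n B_n sin(nξ) with ω_n = n: B_4 = 8/4 = 2.
Hence u(ξ,τ) = sin(2ξ)cos(2τ) + 2sin(4ξ)sin(4τ).
Transform back: ψ(ξ,τ) = exp(τ)u(ξ,τ).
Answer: ψ(ξ, τ) = exp(τ)sin(2ξ)cos(2τ) + 2exp(τ)sin(4ξ)sin(4τ)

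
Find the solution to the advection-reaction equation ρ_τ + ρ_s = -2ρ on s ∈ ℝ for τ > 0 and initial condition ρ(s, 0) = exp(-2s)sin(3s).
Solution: Substitute ρ = exp(-2s)u, i.e. u = exp(2s)ρ.
By the product rule, ρ_s = exp(-2s)(u_s - 2u), ρ_τ = exp(-2s)u_τ.
Substituting into the PDE and dividing by exp(-2s): u_τ + (u_s - 2u) = -2u.
The lower-order terms cancel, leaving the standard advection equation u_τ + u_s = 0.
Initial data for u: u(s,0) = exp(2s)ρ(s,0) = sin(3s).
Solve for u:
  By method of characteristics (waves move right with speed 1):
  Along characteristics s - τ = const, u is constant, so u(s,τ) = f(s - τ) with f = u(·, 0).
Hence u(s,τ) = sin(3s - 3τ).
Transform back: ρ(s,τ) = exp(-2s)u(s,τ).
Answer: ρ(s, τ) = exp(-2s)sin(3s - 3τ)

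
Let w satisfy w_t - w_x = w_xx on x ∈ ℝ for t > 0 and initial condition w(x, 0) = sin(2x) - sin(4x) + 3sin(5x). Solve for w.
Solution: Change to a moving frame: let η = x + t, σ = t and write w(x,t) = u(η,σ).
By the chain rule w_t = u_σ + u_η, w_x = u_η, w_xx = u_ηη.
Then w_t - w_x = u_σ: the advection term cancels and the PDE becomes the heat equation u_σ = u_ηη on η ∈ ℝ.
Initial data: u(η,0) = w(η,0) = sin(2η) - sin(4η) + 3sin(5η).
On η ∈ ℝ each mode satisfies (sin(nη))″ = -n² sin(nη), so exp(-n²σ) sin(nη) solves the heat equation; by superposition u(η,σ) = Σ c_n exp(-n²σ) sin(nη).
Reading off the coefficients: c_2=1, c_4=-1, c_5=3, so u(η,σ) = exp(-4σ)sin(2η) - exp(-16σ)sin(4η) + 3exp(-25σ)sin(5η).
Substituting back η = x + t, σ = t: w(x,t) = u(x + t, t).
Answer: w(x, t) = exp(-4t)sin(2t + 2x) - exp(-16t)sin(4t + 4x) + 3exp(-25t)sin(5t + 5x)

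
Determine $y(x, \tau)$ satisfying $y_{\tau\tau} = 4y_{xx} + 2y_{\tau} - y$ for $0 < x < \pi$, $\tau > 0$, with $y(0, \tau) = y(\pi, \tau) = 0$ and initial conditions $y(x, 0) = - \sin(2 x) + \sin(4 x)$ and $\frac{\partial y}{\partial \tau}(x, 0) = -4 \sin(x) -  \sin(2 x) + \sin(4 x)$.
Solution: Substitute $y = e^{\tau}u$, i.e. $u = e^{-\tau}y$.
By the product rule, $y_{\tau} = e^{\tau}(u_{\tau} + u)$, $y_{\tau\tau} = e^{\tau}(u_{\tau\tau} + 2u_{\tau} + u)$, $y_{xx} = e^{\tau}u_{xx}$.
Substituting into the PDE and dividing by $e^{\tau}$: $u_{\tau\tau} + 2u_{\tau} + u = 4u_{xx} + 2(u_{\tau} + u) - u$.
The lower-order terms cancel, leaving the standard wave equation $u_{\tau\tau} = 4u_{xx}$.
Initial data for $u$: $u(x,0) = y(x,0) = - \sin(2 x) + \sin(4 x)$; $u_{\tau}(x,0) = y_{\tau}(x,0) - y(x,0) = -4 \sin(x)$. The boundary conditions carry over: $u(0,\tau) = u(\pi,\tau) = 0$.
Solve for $u$:
  Using separation of variables $u = X(x)T(\tau)$:
  Eigenfunctions: $\sin(nx)$, $n = 1, 2, 3, \ldots$
  General solution: $u(x, \tau) = \sum [A_n \cos(2n \tau) + B_n \sin(2n \tau)] \sin(nx)$
  From $u(x,0) = - \sin(2 x) + \sin(4 x)$: $A_2=-1, A_4=1$. From $u_{\tau}(x,0) = -4 \sin(x)$, using $u_{\tau}(x,0) = \sum \omega_n B_n \sin(nx)$ with $\omega_n = 2n$: $B_1 = (-4)/2 = -2$.
Hence $u(x,\tau) = -2 \sin(x) \sin(2 \tau) - \sin(2 x) \cos(4 \tau) + \sin(4 x) \cos(8 \tau)$.
Transform back: $y(x,\tau) = e^{\tau}u(x,\tau)$.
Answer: $y(x, \tau) = -2 e^{\tau} \sin(2 \tau) \sin(x) -  e^{\tau} \sin(2 x) \cos(4 \tau) + e^{\tau} \sin(4 x) \cos(8 \tau)$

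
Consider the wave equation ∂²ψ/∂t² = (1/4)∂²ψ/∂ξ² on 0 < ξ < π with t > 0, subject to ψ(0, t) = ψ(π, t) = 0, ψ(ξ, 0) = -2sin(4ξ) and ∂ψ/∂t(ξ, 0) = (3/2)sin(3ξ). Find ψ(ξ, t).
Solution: Separating variables: ψ = Σ [A_n cos(ω_n t) + B_n sin(ω_n t)] sin(nξ), ω_n = n/2. From ICs (B_n = velocity coefficient / ω_n): A_4=-2, B_3=1.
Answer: ψ(ξ, t) = sin(3t/2)sin(3ξ) - 2sin(4ξ)cos(2t)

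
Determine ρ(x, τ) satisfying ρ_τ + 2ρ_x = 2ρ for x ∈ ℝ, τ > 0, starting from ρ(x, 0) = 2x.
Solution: Substitute ρ = exp(2τ)u, i.e. u = exp(-2τ)ρ.
By the product rule, ρ_τ = exp(2τ)(u_τ + 2u), ρ_x = exp(2τ)u_x.
Substituting into the PDE and dividing by exp(2τ): u_τ + 2u + 2u_x = 2u.
The lower-order terms cancel, leaving the standard advection equation u_τ + 2u_x = 0.
Initial data for u: u(x,0) = ρ(x,0) = 2x.
Solve for u:
  By method of characteristics (waves move right with speed 2):
  Along characteristics x - 2τ = const, u is constant, so u(x,τ) = f(x - 2τ) with f = u(·, 0).
Hence u(x,τ) = 2x - 4τ.
Transform back: ρ(x,τ) = exp(2τ)u(x,τ).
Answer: ρ(x, τ) = 2xexp(2τ) - 4τexp(2τ)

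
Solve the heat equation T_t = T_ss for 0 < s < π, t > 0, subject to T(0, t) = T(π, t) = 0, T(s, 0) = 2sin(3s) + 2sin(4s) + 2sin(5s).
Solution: Using separation of variables T = X(s)G(t):
Eigenfunctions: sin(ns), n = 1, 2, 3, ...
General solution: T(s, t) = Σ c_n sin(ns) exp(-n² t)
Matching T(s,0) = 2sin(3s) + 2sin(4s) + 2sin(5s) term by term: c_3=2, c_4=2, c_5=2.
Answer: T(s, t) = 2exp(-9t)sin(3s) + 2exp(-16t)sin(4s) + 2exp(-25t)sin(5s)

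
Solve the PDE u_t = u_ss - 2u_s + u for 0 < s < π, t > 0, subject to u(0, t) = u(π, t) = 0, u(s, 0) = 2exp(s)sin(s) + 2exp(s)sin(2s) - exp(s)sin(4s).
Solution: Substitute u = exp(s)w.
Then u_s = exp(s)(w_s + w), u_ss = exp(s)(w_ss + 2w_s + w), u_t = exp(s)w_t; substituting and dividing by exp(s), the lower-order terms cancel: w_t = w_ss (standard heat equation).
Data for w: w(s,0) = exp(-s)u(s,0) = 2sin(s) + 2sin(2s) - sin(4s). The boundary conditions carry over: w(0,t) = w(π,t) = 0.
Separating variables: w = Σ c_n exp(-n²t) sin(ns). From w(s,0) = 2sin(s) + 2sin(2s) - sin(4s): c_1=2, c_2=2, c_4=-1.
So w(s,t) = 2exp(-t)sin(s) + 2exp(-4t)sin(2s) - exp(-16t)sin(4s), and u(s,t) = exp(s)w(s,t).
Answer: u(s, t) = 2exp(s)exp(-t)sin(s) + 2exp(s)exp(-4t)sin(2s) - exp(s)exp(-16t)sin(4s)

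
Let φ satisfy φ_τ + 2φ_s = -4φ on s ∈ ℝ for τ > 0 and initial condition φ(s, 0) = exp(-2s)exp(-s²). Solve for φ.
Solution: Substitute φ = exp(-2s)u.
Then φ_s = exp(-2s)(u_s - 2u), φ_τ = exp(-2s)u_τ; substituting and dividing by exp(-2s), the lower-order terms cancel: u_τ + 2u_s = 0 (standard advection equation).
Data for u: u(s,0) = exp(2s)φ(s,0) = exp(-s²).
By characteristics (ds/dτ = 2), u(s,τ) = f(s - 2τ) with f = u(·, 0).
So u(s,τ) = exp(-(s - 2τ)²), and φ(s,τ) = exp(-2s)u(s,τ).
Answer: φ(s, τ) = exp(-2s)exp(-(s - 2τ)²)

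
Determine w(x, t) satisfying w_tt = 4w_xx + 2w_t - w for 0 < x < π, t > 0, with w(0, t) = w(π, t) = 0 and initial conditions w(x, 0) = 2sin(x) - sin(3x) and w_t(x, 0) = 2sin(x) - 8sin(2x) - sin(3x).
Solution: Substitute w = exp(t)u, i.e. u = exp(-t)w.
By the product rule, w_t = exp(t)(u_t + u), w_tt = exp(t)(u_tt + 2u_t + u), w_xx = exp(t)u_xx.
Substituting into the PDE and dividing by exp(t): u_tt + 2u_t + u = 4u_xx + 2(u_t + u) - u.
The lower-order terms cancel, leaving the standard wave equation u_tt = 4u_xx.
Initial data for u: u(x,0) = w(x,0) = 2sin(x) - sin(3x); u_t(x,0) = w_t(x,0) - w(x,0) = -8sin(2x). The boundary conditions carry over: u(0,t) = u(π,t) = 0.
Solve for u:
  Using separation of variables u = X(x)T(t):
  Eigenfunctions: sin(nx), n = 1, 2, 3, ...
  General solution: u(x, t) = Σ [A_n cos(2n t) + B_n sin(2n t)] sin(nx)
  From u(x,0) = 2sin(x) - sin(3x): A_1=2, A_3=-1. From u_t(x,0) = -8sin(2x), using u_t(x,0) = Σ ω_n B_n sin(nx) with ω_n = 2n: B_2 = (-8)/4 = -2.
Hence u(x,t) = -2sin(4t)sin(2x) + 2sin(x)cos(2t) - sin(3x)cos(6t).
Transform back: w(x,t) = exp(t)u(x,t).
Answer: w(x, t) = -2exp(t)sin(4t)sin(2x) + 2exp(t)sin(x)cos(2t) - exp(t)sin(3x)cos(6t)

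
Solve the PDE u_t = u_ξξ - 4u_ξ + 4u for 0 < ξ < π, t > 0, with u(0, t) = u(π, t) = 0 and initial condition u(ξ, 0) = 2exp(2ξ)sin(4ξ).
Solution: Substitute u = exp(2ξ)w.
Then u_ξ = exp(2ξ)(w_ξ + 2w), u_ξξ = exp(2ξ)(w_ξξ + 4w_ξ + 4w), u_t = exp(2ξ)w_t; substituting and dividing by exp(2ξ), the lower-order terms cancel: w_t = w_ξξ (standard heat equation).
Data for w: w(ξ,0) = exp(-2ξ)u(ξ,0) = 2sin(4ξ). The boundary conditions carry over: w(0,t) = w(π,t) = 0.
Separating variables: w = Σ c_n exp(-n²t) sin(nξ). From w(ξ,0) = 2sin(4ξ): c_4=2.
So w(ξ,t) = 2exp(-16t)sin(4ξ), and u(ξ,t) = exp(2ξ)w(ξ,t).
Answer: u(ξ, t) = 2exp(-16t)exp(2ξ)sin(4ξ)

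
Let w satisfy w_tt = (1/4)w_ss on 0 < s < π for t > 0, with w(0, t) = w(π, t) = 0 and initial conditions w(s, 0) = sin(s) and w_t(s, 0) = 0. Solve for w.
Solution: Separating variables: w = Σ [A_n cos(ω_n t) + B_n sin(ω_n t)] sin(ns), ω_n = n/2. From ICs: A_1=1.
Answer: w(s, t) = sin(s)cos(t/2)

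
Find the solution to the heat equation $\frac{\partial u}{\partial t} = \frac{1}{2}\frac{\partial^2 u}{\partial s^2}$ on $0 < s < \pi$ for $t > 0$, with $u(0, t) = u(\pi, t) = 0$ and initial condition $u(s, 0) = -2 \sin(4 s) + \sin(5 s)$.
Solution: Separating variables: $u = \sum c_n e^{-n^2t/2} \sin(ns)$. From $u(s,0) = -2 \sin(4 s) + \sin(5 s)$: $c_4=-2, c_5=1$.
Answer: $u(s, t) = -2 e^{-8 t} \sin(4 s) + e^{-25 t/2} \sin(5 s)$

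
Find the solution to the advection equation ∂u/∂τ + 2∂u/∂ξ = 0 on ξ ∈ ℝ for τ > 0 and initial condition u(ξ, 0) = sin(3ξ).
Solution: By characteristics (dξ/dτ = 2), u(ξ,τ) = f(ξ - 2τ) with f = u(·, 0).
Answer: u(ξ, τ) = sin(3ξ - 6τ)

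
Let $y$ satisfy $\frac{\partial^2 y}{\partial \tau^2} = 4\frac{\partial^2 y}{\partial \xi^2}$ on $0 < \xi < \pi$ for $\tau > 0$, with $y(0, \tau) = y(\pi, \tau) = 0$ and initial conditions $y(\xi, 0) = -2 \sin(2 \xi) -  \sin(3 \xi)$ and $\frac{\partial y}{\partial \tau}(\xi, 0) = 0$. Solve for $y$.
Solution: Separating variables: $y = \sum [A_n \cos(\omega_n \tau) + B_n \sin(\omega_n \tau)] \sin(n\xi)$, $\omega_n = 2n$. From ICs: $A_2=-2, A_3=-1$.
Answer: $y(\xi, \tau) = -2 \sin(2 \xi) \cos(4 \tau) -  \sin(3 \xi) \cos(6 \tau)$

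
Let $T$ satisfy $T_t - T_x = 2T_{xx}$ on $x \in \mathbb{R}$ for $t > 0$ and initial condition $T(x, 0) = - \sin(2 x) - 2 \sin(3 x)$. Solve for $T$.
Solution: Moving frame: $\eta = x + t$, $\sigma = t$, $T = u(\eta,\sigma)$, so $T_t = u_{\sigma} + u_{\eta}$ and $T_{xx} = u_{\eta\eta}$.
Hence $T_t - T_x = u_{\sigma}$ and the PDE becomes the heat equation $u_{\sigma} = 2u_{\eta\eta}$ on $\eta \in \mathbb{R}$.
Initial data: $u(\eta,0) = T(\eta,0) = - \sin(2 \eta) - 2 \sin(3 \eta)$. Each mode $\sin(n\eta)$ decays as $e^{-2n^2\sigma}$ on $\mathbb{R}$, so $u(\eta,\sigma) = \sum c_n e^{-2n^2\sigma} \sin(n\eta)$ with $c_2=-1, c_3=-2$: $u(\eta,\sigma) = - e^{-8 \sigma} \sin(2 \eta) - 2 e^{-18 \sigma} \sin(3 \eta)$.
Substituting back: $T(x,t) = u(x + t, t)$.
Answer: $T(x, t) = - e^{-8 t} \sin(2 t + 2 x) - 2 e^{-18 t} \sin(3 t + 3 x)$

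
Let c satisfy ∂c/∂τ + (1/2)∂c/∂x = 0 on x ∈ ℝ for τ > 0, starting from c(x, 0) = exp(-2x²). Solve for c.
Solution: By characteristics (dx/dτ = 1/2), c(x,τ) = f(x - (1/2)τ) with f = c(·, 0).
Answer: c(x, τ) = exp(-2(x - τ/2)²)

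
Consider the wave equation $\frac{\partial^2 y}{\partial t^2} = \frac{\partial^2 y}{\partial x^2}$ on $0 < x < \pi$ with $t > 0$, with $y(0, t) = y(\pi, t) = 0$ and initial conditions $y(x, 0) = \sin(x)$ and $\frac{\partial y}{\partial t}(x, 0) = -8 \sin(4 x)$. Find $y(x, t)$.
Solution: Separating variables: $y = \sum [A_n \cos(\omega_n t) + B_n \sin(\omega_n t)] \sin(nx)$, $\omega_n = n$. From ICs ($B_n$ = velocity coefficient / $\omega_n$): $A_1=1, B_4=-2$.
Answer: $y(x, t) = -2 \sin(4 t) \sin(4 x) + \sin(x) \cos(t)$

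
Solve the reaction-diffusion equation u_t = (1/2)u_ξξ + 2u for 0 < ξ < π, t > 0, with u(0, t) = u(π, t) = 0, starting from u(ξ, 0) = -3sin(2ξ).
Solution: Substitute u = exp(2t)w.
Then u_t = exp(2t)(w_t + 2w), u_ξξ = exp(2t)w_ξξ; substituting and dividing by exp(2t), the lower-order terms cancel: w_t = (1/2)w_ξξ (standard heat equation).
Data for w: w(ξ,0) = u(ξ,0) = -3sin(2ξ). The boundary conditions carry over: w(0,t) = w(π,t) = 0.
Separating variables: w = Σ c_n exp(-n²t/2) sin(nξ). From w(ξ,0) = -3sin(2ξ): c_2=-3.
So w(ξ,t) = -3exp(-2t)sin(2ξ), and u(ξ,t) = exp(2t)w(ξ,t).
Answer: u(ξ, t) = -3sin(2ξ)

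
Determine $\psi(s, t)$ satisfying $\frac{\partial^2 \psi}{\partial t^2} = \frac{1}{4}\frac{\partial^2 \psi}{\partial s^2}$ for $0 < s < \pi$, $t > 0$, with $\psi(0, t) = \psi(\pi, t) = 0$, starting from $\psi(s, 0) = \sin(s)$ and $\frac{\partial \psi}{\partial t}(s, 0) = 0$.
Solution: Separating variables: $\psi = \sum [A_n \cos(\omega_n t) + B_n \sin(\omega_n t)] \sin(ns)$, $\omega_n = n/2$. From ICs: $A_1=1$.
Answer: $\psi(s, t) = \sin(s) \cos(t/2)$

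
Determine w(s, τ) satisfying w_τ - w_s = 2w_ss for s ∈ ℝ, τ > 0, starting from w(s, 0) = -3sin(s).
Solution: Moving frame: η = s + τ, σ = τ, w = u(η,σ), so w_τ = u_σ + u_η and w_ss = u_ηη.
Hence w_τ - w_s = u_σ and the PDE becomes the heat equation u_σ = 2u_ηη on η ∈ ℝ.
Initial data: u(η,0) = w(η,0) = -3sin(η). Each mode sin(nη) decays as exp(-2n²σ) on ℝ, so u(η,σ) = Σ c_n exp(-2n²σ) sin(nη) with c_1=-3: u(η,σ) = -3exp(-2σ)sin(η).
Substituting back: w(s,τ) = u(s + τ, τ).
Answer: w(s, τ) = -3exp(-2τ)sin(s + τ)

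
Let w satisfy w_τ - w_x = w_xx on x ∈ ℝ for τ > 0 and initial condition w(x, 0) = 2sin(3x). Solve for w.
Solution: Change to a moving frame: let η = x + τ, σ = τ and write w(x,τ) = u(η,σ).
By the chain rule w_τ = u_σ + u_η, w_x = u_η, w_xx = u_ηη.
Then w_τ - w_x = u_σ: the advection term cancels and the PDE becomes the heat equation u_σ = u_ηη on η ∈ ℝ.
Initial data: u(η,0) = w(η,0) = 2sin(3η).
On η ∈ ℝ each mode satisfies (sin(nη))″ = -n² sin(nη), so exp(-n²σ) sin(nη) solves the heat equation; by superposition u(η,σ) = Σ c_n exp(-n²σ) sin(nη).
Reading off the coefficients: c_3=2, so u(η,σ) = 2exp(-9σ)sin(3η).
Substituting back η = x + τ, σ = τ: w(x,τ) = u(x + τ, τ).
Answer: w(x, τ) = 2exp(-9τ)sin(3x + 3τ)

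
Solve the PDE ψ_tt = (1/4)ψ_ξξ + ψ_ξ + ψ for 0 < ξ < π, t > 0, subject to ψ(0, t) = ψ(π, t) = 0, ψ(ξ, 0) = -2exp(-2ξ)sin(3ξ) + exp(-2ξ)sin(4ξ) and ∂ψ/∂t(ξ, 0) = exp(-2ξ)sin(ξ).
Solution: Substitute ψ = exp(-2ξ)u.
Then ψ_ξ = exp(-2ξ)(u_ξ - 2u), ψ_ξξ = exp(-2ξ)(u_ξξ - 4u_ξ + 4u), ψ_tt = exp(-2ξ)u_tt; substituting and dividing by exp(-2ξ), the lower-order terms cancel: u_tt = (1/4)u_ξξ (standard wave equation).
Data for u: u(ξ,0) = exp(2ξ)ψ(ξ,0) = -2sin(3ξ) + sin(4ξ); u_t(ξ,0) = exp(2ξ)ψ_t(ξ,0) = sin(ξ). The boundary conditions carry over: u(0,t) = u(π,t) = 0.
Separating variables: u = Σ [A_n cos(ω_n t) + B_n sin(ω_n t)] sin(nξ), ω_n = n/2. From ICs (B_n = velocity coefficient / ω_n): A_3=-2, A_4=1, B_1=2.
So u(ξ,t) = 2sin(t/2)sin(ξ) - 2sin(3ξ)cos(3t/2) + sin(4ξ)cos(2t), and ψ(ξ,t) = exp(-2ξ)u(ξ,t).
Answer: ψ(ξ, t) = 2exp(-2ξ)sin(t/2)sin(ξ) - 2exp(-2ξ)sin(3ξ)cos(3t/2) + exp(-2ξ)sin(4ξ)cos(2t)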